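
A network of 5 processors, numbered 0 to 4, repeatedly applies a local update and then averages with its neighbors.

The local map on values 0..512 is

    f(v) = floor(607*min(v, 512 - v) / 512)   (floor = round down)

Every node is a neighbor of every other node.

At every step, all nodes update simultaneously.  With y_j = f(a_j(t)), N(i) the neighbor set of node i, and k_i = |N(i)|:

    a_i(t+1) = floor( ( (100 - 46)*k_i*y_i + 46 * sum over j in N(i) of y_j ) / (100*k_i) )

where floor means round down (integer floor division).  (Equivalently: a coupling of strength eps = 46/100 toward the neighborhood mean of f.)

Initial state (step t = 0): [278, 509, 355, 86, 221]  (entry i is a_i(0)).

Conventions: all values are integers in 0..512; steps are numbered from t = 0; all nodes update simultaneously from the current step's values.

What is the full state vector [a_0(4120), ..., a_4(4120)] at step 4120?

Answer: [252, 252, 252, 252, 252]
Key observation: The state at step 17, [298, 298, 298, 298, 298], reappears at step 21: the system is in a cycle of period 4 from step 17 on.  Therefore the state at step 4120 equals the state at step 17 + ((4120 - 17) mod 4) = 20, which is [252, 252, 252, 252, 252].

Derivation:
t=0: [278, 509, 355, 86, 221]
t=1: [213, 96, 174, 138, 206]
t=2: [219, 160, 200, 181, 216]
t=3: [242, 213, 233, 223, 241]
t=4: [278, 263, 274, 268, 277]
t=5: [281, 288, 283, 286, 281]
t=6: [271, 267, 270, 268, 271]
t=7: [286, 288, 286, 287, 286]
t=8: [266, 265, 266, 266, 266]
t=9: [291, 291, 291, 291, 291]
t=10: [262, 262, 262, 262, 262]
t=11: [296, 296, 296, 296, 296]
t=12: [256, 256, 256, 256, 256]
t=13: [303, 303, 303, 303, 303]
t=14: [247, 247, 247, 247, 247]
t=15: [292, 292, 292, 292, 292]
t=16: [260, 260, 260, 260, 260]
t=17: [298, 298, 298, 298, 298]
t=18: [253, 253, 253, 253, 253]
t=19: [299, 299, 299, 299, 299]
t=20: [252, 252, 252, 252, 252]
t=21: [298, 298, 298, 298, 298]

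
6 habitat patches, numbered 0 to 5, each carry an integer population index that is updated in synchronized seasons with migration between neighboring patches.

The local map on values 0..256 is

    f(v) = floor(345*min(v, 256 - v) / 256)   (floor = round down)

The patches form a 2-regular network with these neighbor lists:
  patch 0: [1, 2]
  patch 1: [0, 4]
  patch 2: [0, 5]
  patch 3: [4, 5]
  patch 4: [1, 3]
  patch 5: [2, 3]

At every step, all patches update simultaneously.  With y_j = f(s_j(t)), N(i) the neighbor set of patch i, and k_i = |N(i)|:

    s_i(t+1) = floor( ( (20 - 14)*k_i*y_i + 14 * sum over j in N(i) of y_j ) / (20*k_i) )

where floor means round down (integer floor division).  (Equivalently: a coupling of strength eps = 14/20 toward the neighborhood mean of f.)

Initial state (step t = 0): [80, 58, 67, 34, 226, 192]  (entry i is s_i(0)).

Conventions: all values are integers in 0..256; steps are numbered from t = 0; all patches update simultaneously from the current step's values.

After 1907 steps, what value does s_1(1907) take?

Simulating step by step:
t=0: [80, 58, 67, 34, 226, 192]
t=1: [90, 74, 94, 57, 55, 73]
t=2: [115, 97, 114, 83, 83, 100]
t=3: [145, 131, 146, 119, 117, 132]
t=4: [155, 157, 155, 161, 161, 157]
t=5: [134, 132, 134, 129, 129, 132]
t=6: [165, 167, 165, 169, 169, 167]
t=7: [120, 119, 120, 117, 117, 119]
t=8: [160, 159, 160, 158, 158, 159]
t=9: [129, 130, 129, 131, 131, 130]
t=10: [170, 169, 170, 168, 168, 169]
t=11: [115, 116, 115, 117, 117, 116]
t=12: [154, 155, 154, 156, 156, 155]
t=13: [136, 135, 136, 134, 134, 135]
t=14: [161, 162, 161, 163, 163, 162]
t=15: [127, 126, 127, 125, 125, 126]
t=16: [170, 169, 170, 168, 168, 169]

Answer: s_1(1907) = 116
Key observation: The state at step 10, [170, 169, 170, 168, 168, 169], reappears at step 16: the system is in a cycle of period 6 from step 10 on.  Therefore the state at step 1907 equals the state at step 10 + ((1907 - 10) mod 6) = 11, which is [115, 116, 115, 117, 117, 116].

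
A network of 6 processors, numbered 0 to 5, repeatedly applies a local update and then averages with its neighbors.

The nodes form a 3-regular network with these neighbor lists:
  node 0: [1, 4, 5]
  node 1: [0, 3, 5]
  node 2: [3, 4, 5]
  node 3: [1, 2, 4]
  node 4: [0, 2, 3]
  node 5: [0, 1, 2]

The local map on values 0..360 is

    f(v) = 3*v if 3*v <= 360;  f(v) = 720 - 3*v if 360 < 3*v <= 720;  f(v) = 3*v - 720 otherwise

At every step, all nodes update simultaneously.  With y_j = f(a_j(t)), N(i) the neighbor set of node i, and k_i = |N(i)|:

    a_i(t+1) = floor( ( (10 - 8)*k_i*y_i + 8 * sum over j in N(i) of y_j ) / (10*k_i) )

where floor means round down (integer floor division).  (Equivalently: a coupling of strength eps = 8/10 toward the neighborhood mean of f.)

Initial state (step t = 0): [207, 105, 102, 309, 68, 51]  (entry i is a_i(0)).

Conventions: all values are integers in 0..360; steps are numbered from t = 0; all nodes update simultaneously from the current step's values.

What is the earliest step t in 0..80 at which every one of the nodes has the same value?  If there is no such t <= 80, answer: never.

Simulating step by step:
t=0: [207, 105, 102, 309, 68, 51]  (not all equal)
t=1: [199, 185, 211, 261, 204, 222]  (not all equal)
t=2: [111, 97, 77, 108, 94, 110]  (not all equal)
t=3: [307, 321, 295, 279, 293, 294]  (not all equal)
t=4: [190, 176, 149, 174, 160, 194]  (not all equal)
t=5: [182, 168, 208, 227, 213, 191]  (not all equal)
t=6: [153, 139, 90, 112, 98, 159]  (not all equal)
t=7: [276, 284, 286, 298, 290, 271]  (not all equal)
t=8: [121, 126, 138, 146, 142, 119]  (not all equal)
t=9: [336, 334, 310, 307, 310, 339]  (not all equal)
t=10: [268, 266, 230, 227, 228, 267]  (not all equal)
t=11: [68, 70, 47, 46, 48, 67]  (not all equal)
t=12: [188, 186, 157, 159, 157, 188]  (not all equal)
t=13: [182, 180, 222, 224, 222, 182]  (not all equal)
t=14: [143, 141, 84, 86, 84, 143]  (not all equal)
t=15: [282, 283, 264, 265, 264, 282]  (not all equal)
t=16: [112, 113, 87, 87, 87, 112]  (not all equal)
t=17: [316, 316, 281, 281, 281, 316]  (not all equal)
t=18: [200, 200, 151, 151, 151, 200]  (not all equal)
t=19: [159, 159, 227, 227, 227, 159]  (not all equal)
t=20: [188, 188, 93, 93, 93, 188]  (not all equal)
t=21: [188, 188, 246, 246, 246, 188]  (not all equal)
t=22: [119, 119, 54, 54, 54, 119]  (not all equal)
t=23: [305, 305, 214, 214, 214, 305]  (not all equal)
t=24: [163, 163, 109, 109, 109, 163]  (not all equal)
t=25: [256, 256, 301, 301, 301, 256]  (not all equal)
t=26: [84, 84, 147, 147, 147, 84]  (not all equal)
t=27: [259, 259, 271, 271, 271, 259]  (not all equal)
t=28: [66, 66, 83, 83, 83, 66]  (not all equal)
t=29: [211, 211, 235, 235, 235, 211]  (not all equal)
t=30: [67, 67, 34, 34, 34, 67]  (not all equal)
t=31: [174, 174, 128, 128, 128, 174]  (not all equal)
t=32: [234, 234, 299, 299, 299, 234]  (not all equal)
t=33: [60, 60, 134, 134, 134, 60]  (not all equal)
t=34: [216, 216, 281, 281, 281, 216]  (not all equal)
t=35: [85, 85, 109, 109, 109, 85]  (not all equal)
t=36: [274, 274, 307, 307, 307, 274]  (not all equal)
t=37: [128, 128, 174, 174, 174, 128]  (not all equal)
t=38: [299, 299, 234, 234, 234, 299]  (not all equal)
t=39: [134, 134, 60, 60, 60, 134]  (not all equal)
t=40: [281, 281, 216, 216, 216, 281]  (not all equal)
t=41: [109, 109, 85, 85, 85, 109]  (not all equal)
t=42: [307, 307, 274, 274, 274, 307]  (not all equal)
t=43: [174, 174, 128, 128, 128, 174]  (not all equal)

Answer: never
Key observation: The state at step 31 reappears at step 43 — the system is in a cycle of period 12 from step 31 on.  No step 0..43 is synchronized, and the cycle repeats forever, so no step up to 80 (or ever) has all nodes equal.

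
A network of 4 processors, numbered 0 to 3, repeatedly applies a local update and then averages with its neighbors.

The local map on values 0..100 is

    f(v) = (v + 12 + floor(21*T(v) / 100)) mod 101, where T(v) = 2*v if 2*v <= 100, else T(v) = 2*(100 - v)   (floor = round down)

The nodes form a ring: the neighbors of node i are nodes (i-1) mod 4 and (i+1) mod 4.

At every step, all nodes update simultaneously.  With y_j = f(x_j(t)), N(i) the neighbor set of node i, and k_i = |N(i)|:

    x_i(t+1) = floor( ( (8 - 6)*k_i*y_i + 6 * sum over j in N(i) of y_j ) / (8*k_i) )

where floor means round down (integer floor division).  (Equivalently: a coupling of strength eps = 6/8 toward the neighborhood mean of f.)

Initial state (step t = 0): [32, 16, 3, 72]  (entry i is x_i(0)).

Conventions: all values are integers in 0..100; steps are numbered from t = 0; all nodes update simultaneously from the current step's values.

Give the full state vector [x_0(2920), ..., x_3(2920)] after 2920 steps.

Simulating step by step:
t=0: [32, 16, 3, 72]
t=1: [62, 35, 52, 51]
t=2: [76, 80, 75, 85]
t=3: [62, 98, 62, 73]
t=4: [61, 69, 61, 90]
t=5: [59, 90, 59, 68]
t=6: [58, 67, 58, 89]
t=7: [57, 88, 57, 66]
t=8: [57, 66, 57, 88]
t=9: [57, 88, 57, 66]

Answer: [57, 66, 57, 88]
Key observation: The state at step 7, [57, 88, 57, 66], reappears at step 9: the system is in a cycle of period 2 from step 7 on.  Therefore the state at step 2920 equals the state at step 7 + ((2920 - 7) mod 2) = 8, which is [57, 66, 57, 88].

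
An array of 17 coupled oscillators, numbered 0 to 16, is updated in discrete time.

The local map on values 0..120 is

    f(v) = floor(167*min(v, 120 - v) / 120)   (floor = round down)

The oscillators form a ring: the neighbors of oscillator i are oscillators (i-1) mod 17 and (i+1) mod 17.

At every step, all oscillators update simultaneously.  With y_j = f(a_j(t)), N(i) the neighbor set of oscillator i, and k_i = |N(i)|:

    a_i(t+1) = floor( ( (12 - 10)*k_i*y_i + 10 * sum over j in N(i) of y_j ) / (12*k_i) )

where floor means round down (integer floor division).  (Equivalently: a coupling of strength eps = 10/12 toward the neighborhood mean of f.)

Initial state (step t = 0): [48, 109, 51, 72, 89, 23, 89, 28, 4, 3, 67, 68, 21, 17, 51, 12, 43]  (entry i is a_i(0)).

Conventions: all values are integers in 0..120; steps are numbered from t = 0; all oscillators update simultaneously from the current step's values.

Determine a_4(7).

Simulating step by step:
t=0: [48, 109, 51, 72, 89, 23, 89, 28, 4, 3, 67, 68, 21, 17, 51, 12, 43]
t=1: [41, 59, 45, 58, 48, 41, 36, 26, 18, 33, 43, 54, 44, 45, 27, 56, 44]
t=2: [69, 63, 77, 66, 68, 57, 47, 37, 37, 42, 59, 62, 67, 51, 64, 53, 66]
t=3: [75, 66, 74, 67, 76, 70, 65, 56, 53, 65, 71, 77, 74, 74, 72, 75, 72]
t=4: [69, 65, 72, 64, 69, 68, 73, 74, 75, 71, 67, 64, 61, 64, 63, 65, 62]
t=5: [76, 69, 74, 69, 73, 68, 67, 63, 65, 67, 72, 77, 77, 79, 76, 78, 74]
t=6: [66, 63, 69, 65, 70, 69, 75, 75, 76, 71, 66, 61, 58, 59, 58, 61, 60]
t=7: [80, 73, 76, 70, 72, 66, 65, 61, 64, 68, 75, 78, 81, 80, 81, 81, 79]

Answer: a_4(7) = 72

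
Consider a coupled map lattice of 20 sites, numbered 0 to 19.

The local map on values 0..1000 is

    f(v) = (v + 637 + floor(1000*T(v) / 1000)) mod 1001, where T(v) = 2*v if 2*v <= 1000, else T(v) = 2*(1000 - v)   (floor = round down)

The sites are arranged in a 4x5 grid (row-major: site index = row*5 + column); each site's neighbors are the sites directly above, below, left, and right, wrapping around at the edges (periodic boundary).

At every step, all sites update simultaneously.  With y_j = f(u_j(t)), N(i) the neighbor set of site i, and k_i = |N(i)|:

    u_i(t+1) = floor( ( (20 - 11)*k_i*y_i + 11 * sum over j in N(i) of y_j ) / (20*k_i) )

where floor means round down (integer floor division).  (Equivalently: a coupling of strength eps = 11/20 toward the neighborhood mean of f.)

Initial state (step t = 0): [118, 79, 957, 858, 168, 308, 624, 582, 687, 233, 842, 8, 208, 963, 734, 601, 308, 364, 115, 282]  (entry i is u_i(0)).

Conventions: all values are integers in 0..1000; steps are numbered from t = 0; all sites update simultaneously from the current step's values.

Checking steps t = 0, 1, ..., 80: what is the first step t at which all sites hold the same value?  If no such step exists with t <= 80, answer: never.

Answer: never
Key observation: The state at step 18 reappears at step 20 — the system is in a cycle of period 2 from step 18 on.  No step 0..20 is synchronized, and the cycle repeats forever, so no step up to 80 (or ever) has all sites equal.

Derivation:
t=0: [118, 79, 957, 858, 168, 308, 624, 582, 687, 233, 842, 8, 208, 963, 734, 601, 308, 364, 115, 282]  (not all equal)
t=1: [667, 701, 640, 728, 418, 545, 300, 284, 679, 501, 653, 520, 407, 728, 719, 404, 567, 668, 807, 499]  (not all equal)
t=2: [815, 773, 901, 913, 695, 401, 465, 679, 765, 452, 713, 387, 726, 898, 709, 677, 424, 813, 774, 538]  (not all equal)
t=3: [864, 731, 793, 794, 785, 757, 488, 780, 860, 938, 899, 739, 865, 822, 795, 809, 881, 839, 715, 550]  (not all equal)
t=4: [823, 746, 846, 845, 712, 712, 530, 727, 790, 774, 805, 728, 809, 821, 699, 695, 810, 811, 763, 511]  (not all equal)
t=5: [871, 748, 825, 827, 771, 774, 546, 762, 845, 887, 884, 764, 847, 845, 783, 780, 861, 827, 744, 561]  (not all equal)
t=6: [821, 735, 829, 825, 718, 711, 520, 734, 799, 800, 811, 723, 815, 813, 709, 710, 819, 813, 742, 509]  (not all equal)
t=7: [871, 756, 835, 840, 768, 772, 552, 760, 840, 872, 878, 765, 845, 848, 776, 771, 857, 829, 757, 560]  (not all equal)
t=8: [822, 729, 822, 818, 720, 714, 517, 733, 801, 809, 816, 723, 815, 811, 714, 716, 821, 810, 734, 511]  (not all equal)
t=9: [870, 760, 841, 844, 767, 769, 554, 762, 839, 866, 874, 764, 846, 849, 771, 767, 857, 832, 762, 559]  (not all equal)
t=10: [823, 727, 817, 814, 721, 717, 516, 731, 801, 813, 820, 724, 814, 811, 718, 718, 820, 807, 731, 512]  (not all equal)
t=11: [869, 762, 844, 847, 766, 767, 554, 764, 839, 863, 871, 764, 847, 849, 768, 766, 857, 835, 764, 558]  (not all equal)
t=12: [824, 725, 815, 813, 722, 719, 515, 730, 801, 815, 822, 724, 813, 811, 720, 719, 820, 804, 729, 513]  (not all equal)
t=13: [868, 763, 846, 848, 765, 765, 555, 765, 839, 861, 869, 764, 848, 849, 767, 765, 858, 837, 765, 557]  (not all equal)
t=14: [824, 725, 813, 812, 723, 720, 515, 729, 801, 817, 824, 724, 812, 811, 722, 720, 819, 803, 729, 513]  (not all equal)
t=15: [868, 763, 848, 849, 765, 764, 555, 765, 839, 860, 868, 764, 848, 849, 765, 764, 858, 838, 766, 556]  (not all equal)
t=16: [825, 724, 812, 811, 723, 721, 515, 729, 801, 818, 825, 724, 812, 811, 723, 721, 819, 802, 728, 514]  (not all equal)
t=17: [867, 764, 849, 849, 764, 763, 555, 766, 839, 859, 867, 764, 849, 849, 764, 763, 858, 839, 766, 556]  (not all equal)
t=18: [825, 724, 811, 811, 724, 722, 515, 728, 801, 819, 825, 724, 811, 811, 724, 722, 819, 801, 728, 515]  (not all equal)
t=19: [867, 764, 849, 849, 764, 763, 555, 766, 839, 858, 867, 764, 849, 849, 764, 763, 858, 839, 766, 555]  (not all equal)
t=20: [825, 724, 811, 811, 724, 722, 515, 728, 801, 819, 825, 724, 811, 811, 724, 722, 819, 801, 728, 515]  (not all equal)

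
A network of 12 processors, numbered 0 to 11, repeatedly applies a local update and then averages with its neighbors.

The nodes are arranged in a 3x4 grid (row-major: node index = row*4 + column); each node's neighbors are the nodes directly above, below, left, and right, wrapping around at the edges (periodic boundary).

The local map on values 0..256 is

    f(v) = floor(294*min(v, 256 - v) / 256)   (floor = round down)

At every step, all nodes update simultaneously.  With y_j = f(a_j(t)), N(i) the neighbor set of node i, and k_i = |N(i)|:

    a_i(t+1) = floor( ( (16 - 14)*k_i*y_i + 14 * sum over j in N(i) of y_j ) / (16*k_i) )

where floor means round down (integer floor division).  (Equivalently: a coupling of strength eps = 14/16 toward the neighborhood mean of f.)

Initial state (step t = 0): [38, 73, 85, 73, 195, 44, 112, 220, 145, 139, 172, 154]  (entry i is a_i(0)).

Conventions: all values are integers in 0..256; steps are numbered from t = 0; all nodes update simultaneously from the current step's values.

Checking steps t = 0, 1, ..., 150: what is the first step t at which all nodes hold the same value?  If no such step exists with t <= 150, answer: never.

Simulating step by step:
t=0: [38, 73, 85, 73, 195, 44, 112, 220, 145, 139, 172, 154]  (not all equal)
t=1: [84, 81, 97, 75, 65, 97, 78, 92, 95, 94, 116, 90]  (not all equal)
t=2: [91, 104, 101, 101, 101, 93, 111, 90, 96, 110, 106, 107]  (not all equal)
t=3: [113, 113, 119, 111, 106, 119, 113, 117, 115, 115, 122, 113]  (not all equal)
t=4: [127, 132, 131, 131, 131, 128, 135, 127, 128, 133, 132, 132]  (not all equal)
t=5: [143, 143, 141, 143, 145, 141, 143, 141, 143, 144, 141, 143]  (not all equal)
t=6: [128, 130, 130, 130, 130, 128, 131, 128, 128, 130, 129, 130]  (not all equal)
t=7: [145, 145, 144, 145, 146, 144, 145, 144, 145, 145, 143, 145]  (not all equal)
t=8: [126, 127, 127, 127, 127, 126, 128, 126, 126, 127, 127, 127]  (not all equal)
t=9: [144, 144, 145, 144, 144, 145, 144, 145, 144, 144, 145, 144]  (not all equal)
t=10: [128, 127, 127, 127, 127, 127, 127, 127, 128, 127, 127, 127]  (not all equal)
t=11: [145, 145, 145, 145, 145, 145, 145, 145, 145, 145, 145, 145]  (all equal)

Answer: 11
Key observation: Synchronization is absorbing here: once all nodes are equal they stay equal, and step 11 is the first all-equal step.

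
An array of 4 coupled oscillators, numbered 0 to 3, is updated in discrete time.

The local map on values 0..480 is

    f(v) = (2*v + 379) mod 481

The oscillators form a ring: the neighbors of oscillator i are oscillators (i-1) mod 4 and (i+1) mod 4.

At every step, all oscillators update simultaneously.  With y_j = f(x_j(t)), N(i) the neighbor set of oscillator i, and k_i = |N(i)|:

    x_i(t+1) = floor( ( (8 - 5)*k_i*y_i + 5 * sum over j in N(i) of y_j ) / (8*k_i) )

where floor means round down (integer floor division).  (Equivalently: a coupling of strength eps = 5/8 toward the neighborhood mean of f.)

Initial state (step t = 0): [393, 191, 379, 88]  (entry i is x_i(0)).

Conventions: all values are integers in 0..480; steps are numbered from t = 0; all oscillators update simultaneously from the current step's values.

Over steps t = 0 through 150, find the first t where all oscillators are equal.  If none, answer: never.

Simulating step by step:
t=0: [393, 191, 379, 88]  (not all equal)
t=1: [186, 223, 176, 145]  (not all equal)
t=2: [267, 291, 260, 233]  (not all equal)
t=3: [425, 445, 420, 402]  (not all equal)
t=4: [265, 278, 261, 246]  (not all equal)
t=5: [424, 435, 421, 411]  (not all equal)
t=6: [263, 271, 261, 253]  (not all equal)
t=7: [422, 428, 421, 415]  (not all equal)
t=8: [260, 264, 259, 255]  (not all equal)
t=9: [417, 420, 416, 413]  (not all equal)
t=10: [250, 252, 249, 247]  (not all equal)
t=11: [397, 398, 396, 395]  (not all equal)
t=12: [210, 211, 209, 208]  (not all equal)
t=13: [317, 318, 316, 315]  (not all equal)
t=14: [50, 51, 49, 48]  (not all equal)
t=15: [328, 298, 327, 476]  (not all equal)
t=16: [146, 49, 146, 183]  (not all equal)
t=17: [302, 297, 302, 217]  (not all equal)
t=18: [115, 17, 115, 137]  (not all equal)
t=19: [230, 234, 230, 144]  (not all equal)
t=20: [306, 361, 306, 293]  (not all equal)
t=21: [55, 70, 55, 19]  (not all equal)
t=22: [145, 19, 145, 161]  (not all equal)
t=23: [269, 273, 269, 200]  (not all equal)
t=24: [395, 439, 395, 384]  (not all equal)
t=25: [227, 240, 227, 198]  (not all equal)
t=26: [342, 361, 342, 330]  (not all equal)
t=27: [105, 115, 105, 92]  (not all equal)
t=28: [106, 115, 106, 98]  (not all equal)
t=29: [110, 116, 110, 104]  (not all equal)
t=30: [118, 122, 118, 113]  (not all equal)
t=31: [133, 137, 133, 130]  (not all equal)
t=32: [164, 167, 164, 161]  (not all equal)
t=33: [226, 228, 226, 223]  (not all equal)
t=34: [349, 351, 349, 347]  (not all equal)
t=35: [115, 116, 115, 113]  (not all equal)
t=36: [127, 128, 127, 126]  (not all equal)
t=37: [152, 152, 152, 151]  (not all equal)
t=38: [201, 202, 201, 201]  (not all equal)
t=39: [300, 300, 300, 300]  (all equal)

Answer: 39
Key observation: Synchronization is absorbing here: once all oscillators are equal they stay equal, and step 39 is the first all-equal step.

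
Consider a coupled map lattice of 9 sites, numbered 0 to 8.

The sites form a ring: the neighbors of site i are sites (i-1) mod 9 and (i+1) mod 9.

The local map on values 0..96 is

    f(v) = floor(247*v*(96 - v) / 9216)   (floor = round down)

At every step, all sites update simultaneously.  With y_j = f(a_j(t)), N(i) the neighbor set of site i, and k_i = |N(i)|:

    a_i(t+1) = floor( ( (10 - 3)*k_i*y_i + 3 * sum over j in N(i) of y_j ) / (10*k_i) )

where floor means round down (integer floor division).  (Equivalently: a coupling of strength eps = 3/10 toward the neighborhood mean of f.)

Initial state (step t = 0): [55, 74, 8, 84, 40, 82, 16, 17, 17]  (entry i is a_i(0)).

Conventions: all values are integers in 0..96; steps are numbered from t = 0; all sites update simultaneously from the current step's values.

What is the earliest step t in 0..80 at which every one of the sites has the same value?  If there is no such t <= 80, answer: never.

Simulating step by step:
t=0: [55, 74, 8, 84, 40, 82, 16, 17, 17]  (not all equal)
t=1: [53, 41, 23, 30, 50, 35, 33, 34, 38]  (not all equal)
t=2: [60, 57, 47, 52, 59, 57, 55, 56, 58]  (not all equal)
t=3: [57, 59, 60, 60, 58, 59, 59, 59, 58]  (not all equal)
t=4: [58, 58, 57, 57, 58, 58, 58, 58, 58]  (not all equal)
t=5: [59, 59, 59, 59, 59, 59, 59, 59, 59]  (all equal)

Answer: 5
Key observation: Synchronization is absorbing here: once all sites are equal they stay equal, and step 5 is the first all-equal step.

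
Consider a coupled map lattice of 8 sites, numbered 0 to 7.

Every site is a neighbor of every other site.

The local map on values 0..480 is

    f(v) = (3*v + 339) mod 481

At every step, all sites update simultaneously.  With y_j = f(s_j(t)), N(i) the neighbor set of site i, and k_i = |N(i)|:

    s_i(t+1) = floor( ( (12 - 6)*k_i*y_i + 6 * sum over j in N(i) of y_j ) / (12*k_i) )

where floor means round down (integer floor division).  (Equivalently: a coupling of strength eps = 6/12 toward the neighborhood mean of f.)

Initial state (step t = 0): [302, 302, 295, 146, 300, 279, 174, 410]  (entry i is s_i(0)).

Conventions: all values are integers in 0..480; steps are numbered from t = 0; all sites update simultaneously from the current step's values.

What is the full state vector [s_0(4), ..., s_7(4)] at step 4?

Answer: [227, 227, 267, 240, 223, 224, 315, 219]

Derivation:
t=0: [302, 302, 295, 146, 300, 279, 174, 410]
t=1: [272, 272, 263, 278, 270, 243, 314, 205]
t=2: [214, 214, 203, 222, 212, 177, 268, 334]
t=3: [116, 116, 308, 126, 113, 274, 185, 270]
t=4: [227, 227, 267, 240, 223, 224, 315, 219]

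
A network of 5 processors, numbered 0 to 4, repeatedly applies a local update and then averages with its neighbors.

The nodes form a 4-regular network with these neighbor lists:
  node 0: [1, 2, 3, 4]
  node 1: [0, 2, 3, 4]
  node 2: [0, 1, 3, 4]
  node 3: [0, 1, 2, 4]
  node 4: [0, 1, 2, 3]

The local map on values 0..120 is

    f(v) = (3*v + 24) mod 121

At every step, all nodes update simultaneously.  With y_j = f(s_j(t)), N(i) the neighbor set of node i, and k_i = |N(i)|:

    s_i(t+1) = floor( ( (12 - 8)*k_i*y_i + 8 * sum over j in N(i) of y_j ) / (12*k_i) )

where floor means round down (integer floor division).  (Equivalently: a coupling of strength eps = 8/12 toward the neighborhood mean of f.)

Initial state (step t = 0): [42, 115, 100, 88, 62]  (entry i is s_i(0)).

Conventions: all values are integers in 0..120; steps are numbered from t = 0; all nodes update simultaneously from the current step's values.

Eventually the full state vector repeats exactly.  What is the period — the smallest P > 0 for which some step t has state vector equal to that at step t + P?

Answer: 5
Key observation: The state at step 5, [24, 24, 25, 25, 25], reappears at step 10 — and no state repeats earlier — so the cycle the system enters has period 5.

Derivation:
t=0: [42, 115, 100, 88, 62]
t=1: [46, 43, 55, 49, 56]
t=2: [50, 49, 55, 52, 55]
t=3: [58, 58, 61, 59, 61]
t=4: [80, 80, 82, 81, 82]
t=5: [24, 24, 25, 25, 25]
t=6: [97, 97, 98, 98, 98]
t=7: [74, 74, 75, 75, 75]
t=8: [5, 5, 6, 6, 6]
t=9: [40, 40, 41, 41, 41]
t=10: [24, 24, 25, 25, 25]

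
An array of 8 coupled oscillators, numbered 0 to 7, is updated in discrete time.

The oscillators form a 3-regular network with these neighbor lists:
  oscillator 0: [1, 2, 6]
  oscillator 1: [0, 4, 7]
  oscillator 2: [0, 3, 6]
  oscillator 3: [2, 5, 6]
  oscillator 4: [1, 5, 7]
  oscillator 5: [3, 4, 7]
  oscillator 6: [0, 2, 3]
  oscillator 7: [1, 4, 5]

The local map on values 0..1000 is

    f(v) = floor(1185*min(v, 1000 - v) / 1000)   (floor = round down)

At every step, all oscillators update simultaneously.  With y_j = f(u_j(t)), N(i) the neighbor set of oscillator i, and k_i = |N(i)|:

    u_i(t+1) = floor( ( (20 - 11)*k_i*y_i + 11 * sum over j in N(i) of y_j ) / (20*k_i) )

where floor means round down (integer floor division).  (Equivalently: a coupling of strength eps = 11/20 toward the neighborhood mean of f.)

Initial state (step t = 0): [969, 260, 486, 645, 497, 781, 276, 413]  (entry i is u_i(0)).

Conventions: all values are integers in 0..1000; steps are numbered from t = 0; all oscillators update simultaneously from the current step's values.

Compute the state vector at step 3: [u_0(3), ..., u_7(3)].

Simulating step by step:
t=0: [969, 260, 486, 645, 497, 781, 276, 413]
t=1: [238, 342, 402, 401, 458, 391, 336, 431]
t=2: [361, 426, 425, 458, 496, 488, 405, 488]
t=3: [464, 518, 491, 529, 568, 573, 485, 566]

Answer: [464, 518, 491, 529, 568, 573, 485, 566]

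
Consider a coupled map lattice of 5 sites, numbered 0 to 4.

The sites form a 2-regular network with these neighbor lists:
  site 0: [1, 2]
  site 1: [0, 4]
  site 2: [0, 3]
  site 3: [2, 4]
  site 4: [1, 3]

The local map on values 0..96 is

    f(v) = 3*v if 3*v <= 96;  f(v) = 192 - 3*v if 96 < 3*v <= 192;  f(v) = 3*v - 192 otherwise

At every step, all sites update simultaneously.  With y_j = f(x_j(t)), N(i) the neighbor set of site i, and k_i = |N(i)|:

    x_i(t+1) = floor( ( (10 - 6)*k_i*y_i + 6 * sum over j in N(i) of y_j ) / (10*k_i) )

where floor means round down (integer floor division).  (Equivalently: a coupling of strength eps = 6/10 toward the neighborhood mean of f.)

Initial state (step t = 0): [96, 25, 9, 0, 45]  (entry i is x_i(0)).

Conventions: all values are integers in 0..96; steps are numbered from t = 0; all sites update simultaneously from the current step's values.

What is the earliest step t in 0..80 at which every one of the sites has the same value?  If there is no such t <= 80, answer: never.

Answer: 18
Key observation: Synchronization is absorbing here: once all sites are equal they stay equal, and step 18 is the first all-equal step.

Derivation:
t=0: [96, 25, 9, 0, 45]  (not all equal)
t=1: [69, 75, 39, 25, 45]  (not all equal)
t=2: [38, 34, 57, 69, 55]  (not all equal)
t=3: [64, 67, 36, 20, 42]  (not all equal)
t=4: [27, 23, 51, 69, 47]  (not all equal)
t=5: [64, 67, 44, 33, 45]  (not all equal)
t=6: [20, 20, 51, 72, 53]  (not all equal)
t=7: [53, 51, 40, 31, 38]  (not all equal)
t=8: [46, 48, 66, 82, 70]  (not all equal)
t=9: [37, 40, 34, 28, 37]  (not all equal)
t=10: [81, 77, 85, 84, 79]  (not all equal)
t=11: [51, 44, 58, 56, 47]  (not all equal)
t=12: [39, 51, 26, 30, 45]  (not all equal)
t=13: [65, 55, 80, 76, 61]  (not all equal)
t=14: [23, 14, 30, 31, 22]  (not all equal)
t=15: [67, 57, 84, 84, 66]  (not all equal)
t=16: [27, 12, 44, 43, 26]  (not all equal)
t=17: [61, 62, 67, 66, 60]  (not all equal)
t=18: [8, 8, 8, 8, 8]  (all equal)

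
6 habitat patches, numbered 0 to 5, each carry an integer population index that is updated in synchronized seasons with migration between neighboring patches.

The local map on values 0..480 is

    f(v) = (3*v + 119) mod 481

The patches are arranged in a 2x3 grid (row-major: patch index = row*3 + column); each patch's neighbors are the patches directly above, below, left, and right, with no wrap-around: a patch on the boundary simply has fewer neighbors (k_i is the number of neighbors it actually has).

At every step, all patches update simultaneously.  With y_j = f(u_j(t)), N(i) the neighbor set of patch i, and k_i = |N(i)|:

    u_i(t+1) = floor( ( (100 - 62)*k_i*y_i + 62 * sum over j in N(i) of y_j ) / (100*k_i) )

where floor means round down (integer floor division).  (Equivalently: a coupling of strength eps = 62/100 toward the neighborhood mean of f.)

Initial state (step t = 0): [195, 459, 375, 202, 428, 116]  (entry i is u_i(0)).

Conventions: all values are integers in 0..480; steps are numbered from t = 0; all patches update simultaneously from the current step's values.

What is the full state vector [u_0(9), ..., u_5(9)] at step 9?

Simulating step by step:
t=0: [195, 459, 375, 202, 428, 116]
t=1: [176, 215, 268, 298, 325, 401]
t=2: [166, 260, 367, 111, 193, 314]
t=3: [321, 285, 258, 281, 282, 184]
t=4: [49, 115, 219, 38, 42, 200]
t=5: [317, 342, 329, 246, 286, 257]
t=6: [214, 124, 238, 181, 205, 204]
t=7: [165, 186, 214, 234, 187, 282]
t=8: [216, 200, 168, 232, 187, 149]
t=9: [286, 220, 154, 277, 211, 138]

Answer: [286, 220, 154, 277, 211, 138]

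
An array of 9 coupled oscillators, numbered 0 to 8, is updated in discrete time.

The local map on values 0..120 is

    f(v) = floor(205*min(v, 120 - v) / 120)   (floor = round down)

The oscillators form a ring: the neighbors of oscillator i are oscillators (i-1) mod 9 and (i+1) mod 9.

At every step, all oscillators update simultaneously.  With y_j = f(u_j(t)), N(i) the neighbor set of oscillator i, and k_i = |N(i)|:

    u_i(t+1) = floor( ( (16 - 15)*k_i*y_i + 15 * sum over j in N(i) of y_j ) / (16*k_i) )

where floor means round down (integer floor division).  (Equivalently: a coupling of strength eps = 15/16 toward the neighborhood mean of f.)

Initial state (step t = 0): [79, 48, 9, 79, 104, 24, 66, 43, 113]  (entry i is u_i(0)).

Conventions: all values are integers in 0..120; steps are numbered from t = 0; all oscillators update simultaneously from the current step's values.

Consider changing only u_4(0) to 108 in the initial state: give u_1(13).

Answer: u_1(13) = 91
Key observation: This trace re-runs the system from the modified initial state.

Derivation:
t=0: [79, 48, 9, 79, 108, 24, 66, 43, 113]
t=1: [47, 44, 72, 20, 53, 55, 59, 52, 67]
t=2: [82, 80, 56, 82, 65, 94, 91, 94, 84]
t=3: [64, 78, 67, 92, 56, 69, 44, 54, 54]
t=4: [82, 91, 60, 89, 68, 85, 88, 84, 93]
t=5: [48, 80, 53, 92, 57, 70, 59, 50, 61]
t=6: [83, 84, 59, 90, 67, 97, 85, 99, 84]
t=7: [61, 80, 58, 92, 47, 72, 38, 58, 49]
t=8: [77, 97, 60, 86, 65, 72, 88, 75, 98]
t=9: [40, 84, 51, 95, 71, 74, 77, 47, 72]
t=10: [71, 76, 53, 82, 61, 78, 78, 77, 74]
t=11: [76, 85, 70, 93, 69, 84, 71, 74, 78]
t=12: [65, 78, 54, 83, 55, 83, 70, 77, 76]
t=13: [74, 91, 68, 90, 64, 87, 69, 79, 82]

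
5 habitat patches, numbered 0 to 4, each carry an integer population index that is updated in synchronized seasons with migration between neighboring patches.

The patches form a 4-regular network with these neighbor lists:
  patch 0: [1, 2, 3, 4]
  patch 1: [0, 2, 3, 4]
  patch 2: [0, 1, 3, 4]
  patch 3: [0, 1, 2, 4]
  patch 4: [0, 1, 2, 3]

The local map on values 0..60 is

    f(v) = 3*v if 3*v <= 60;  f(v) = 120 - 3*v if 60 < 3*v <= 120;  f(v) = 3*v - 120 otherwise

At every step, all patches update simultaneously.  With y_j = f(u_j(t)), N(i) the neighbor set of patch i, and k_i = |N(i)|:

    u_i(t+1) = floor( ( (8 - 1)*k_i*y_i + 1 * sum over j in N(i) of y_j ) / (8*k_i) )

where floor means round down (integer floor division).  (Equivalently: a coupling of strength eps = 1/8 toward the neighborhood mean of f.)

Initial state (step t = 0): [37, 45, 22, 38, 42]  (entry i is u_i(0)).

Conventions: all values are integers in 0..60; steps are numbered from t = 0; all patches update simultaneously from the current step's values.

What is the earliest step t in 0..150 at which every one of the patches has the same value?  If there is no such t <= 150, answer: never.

Simulating step by step:
t=0: [37, 45, 22, 38, 42]  (not all equal)
t=1: [10, 15, 48, 7, 7]  (not all equal)
t=2: [29, 42, 24, 22, 22]  (not all equal)
t=3: [33, 11, 46, 51, 51]  (not all equal)
t=4: [22, 32, 19, 32, 32]  (not all equal)
t=5: [51, 25, 53, 25, 25]  (not all equal)
t=6: [34, 44, 39, 44, 44]  (not all equal)
t=7: [16, 11, 4, 11, 11]  (not all equal)
t=8: [45, 32, 15, 32, 32]  (not all equal)
t=9: [16, 24, 42, 24, 24]  (not all equal)
t=10: [46, 46, 11, 46, 46]  (not all equal)
t=11: [18, 18, 31, 18, 18]  (not all equal)
t=12: [53, 53, 30, 53, 53]  (not all equal)
t=13: [38, 38, 31, 38, 38]  (not all equal)
t=14: [6, 6, 24, 6, 6]  (not all equal)
t=15: [18, 18, 44, 18, 18]  (not all equal)
t=16: [52, 52, 17, 52, 52]  (not all equal)
t=17: [36, 36, 49, 36, 36]  (not all equal)
t=18: [12, 12, 25, 12, 12]  (not all equal)
t=19: [36, 36, 43, 36, 36]  (not all equal)
t=20: [11, 11, 9, 11, 11]  (not all equal)
t=21: [32, 32, 27, 32, 32]  (not all equal)
t=22: [24, 24, 37, 24, 24]  (not all equal)
t=23: [46, 46, 13, 46, 46]  (not all equal)
t=24: [18, 18, 36, 18, 18]  (not all equal)
t=25: [52, 52, 17, 52, 52]  (not all equal)

Answer: never
Key observation: The state at step 16 reappears at step 25 — the system is in a cycle of period 9 from step 16 on.  No step 0..25 is synchronized, and the cycle repeats forever, so no step up to 150 (or ever) has all patches equal.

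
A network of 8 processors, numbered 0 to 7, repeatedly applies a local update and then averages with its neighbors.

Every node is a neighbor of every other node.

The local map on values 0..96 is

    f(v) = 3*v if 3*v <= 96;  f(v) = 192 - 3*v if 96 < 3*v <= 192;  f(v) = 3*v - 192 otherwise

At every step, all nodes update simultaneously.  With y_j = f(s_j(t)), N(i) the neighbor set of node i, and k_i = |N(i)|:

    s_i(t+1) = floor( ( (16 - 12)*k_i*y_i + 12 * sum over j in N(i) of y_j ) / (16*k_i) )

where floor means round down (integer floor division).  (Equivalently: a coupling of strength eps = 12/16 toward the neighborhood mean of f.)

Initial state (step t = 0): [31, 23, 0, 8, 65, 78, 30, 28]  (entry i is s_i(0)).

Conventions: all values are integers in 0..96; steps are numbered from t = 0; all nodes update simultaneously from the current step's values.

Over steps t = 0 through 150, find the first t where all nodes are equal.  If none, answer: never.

Answer: never
Key observation: The state at step 9 reappears at step 11 — the system is in a cycle of period 2 from step 9 on.  No step 0..11 is synchronized, and the cycle repeats forever, so no step up to 150 (or ever) has all nodes equal.

Derivation:
t=0: [31, 23, 0, 8, 65, 78, 30, 28]  (not all equal)
t=1: [56, 53, 43, 46, 43, 49, 56, 55]  (not all equal)
t=2: [39, 40, 44, 43, 44, 42, 39, 39]  (not all equal)
t=3: [69, 68, 67, 67, 67, 67, 69, 69]  (not all equal)
t=4: [12, 11, 11, 11, 11, 11, 12, 12]  (not all equal)
t=5: [34, 33, 33, 33, 33, 33, 34, 34]  (not all equal)
t=6: [91, 92, 92, 92, 92, 92, 91, 91]  (not all equal)
t=7: [82, 83, 83, 83, 83, 83, 82, 82]  (not all equal)
t=8: [55, 56, 56, 56, 56, 56, 55, 55]  (not all equal)
t=9: [25, 24, 24, 24, 24, 24, 25, 25]  (not all equal)
t=10: [73, 72, 72, 72, 72, 72, 73, 73]  (not all equal)
t=11: [25, 24, 24, 24, 24, 24, 25, 25]  (not all equal)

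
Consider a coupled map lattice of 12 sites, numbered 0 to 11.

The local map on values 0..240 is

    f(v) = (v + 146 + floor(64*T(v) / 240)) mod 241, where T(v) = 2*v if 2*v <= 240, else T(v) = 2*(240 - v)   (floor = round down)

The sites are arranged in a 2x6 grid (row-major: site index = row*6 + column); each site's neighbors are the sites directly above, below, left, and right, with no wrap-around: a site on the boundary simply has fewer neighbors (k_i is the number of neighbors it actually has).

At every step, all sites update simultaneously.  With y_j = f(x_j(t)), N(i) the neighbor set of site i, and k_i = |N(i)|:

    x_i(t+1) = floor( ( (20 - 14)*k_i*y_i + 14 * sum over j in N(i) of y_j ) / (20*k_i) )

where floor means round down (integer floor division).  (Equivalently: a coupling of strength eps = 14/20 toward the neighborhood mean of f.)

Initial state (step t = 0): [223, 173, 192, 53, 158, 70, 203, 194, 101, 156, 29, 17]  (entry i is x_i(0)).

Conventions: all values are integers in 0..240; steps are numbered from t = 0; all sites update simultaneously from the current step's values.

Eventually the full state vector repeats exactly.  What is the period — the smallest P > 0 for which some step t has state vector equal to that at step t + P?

Answer: 4
Key observation: The state at step 17, [138, 138, 138, 138, 138, 138, 138, 138, 138, 138, 138, 138], reappears at step 21 — and no state repeats earlier — so the cycle the system enters has period 4.

Derivation:
t=0: [223, 173, 192, 53, 158, 70, 203, 194, 101, 156, 29, 17]
t=1: [125, 123, 129, 145, 131, 100, 129, 106, 99, 142, 146, 122]
t=2: [91, 85, 85, 96, 88, 81, 83, 75, 77, 89, 96, 82]
t=3: [36, 33, 36, 42, 42, 32, 32, 27, 29, 41, 41, 37]
t=4: [197, 196, 199, 207, 206, 202, 194, 191, 196, 204, 207, 201]
t=5: [123, 123, 125, 127, 128, 127, 123, 123, 124, 127, 128, 127]
t=6: [90, 90, 90, 91, 92, 92, 90, 90, 90, 91, 92, 92]
t=7: [43, 43, 43, 44, 45, 46, 43, 43, 43, 44, 45, 46]
t=8: [211, 211, 211, 213, 214, 215, 211, 211, 211, 213, 214, 215]
t=9: [131, 131, 131, 131, 132, 132, 131, 131, 131, 131, 132, 132]
t=10: [94, 94, 94, 94, 94, 94, 94, 94, 94, 94, 94, 94]
t=11: [49, 49, 49, 49, 49, 49, 49, 49, 49, 49, 49, 49]
t=12: [221, 221, 221, 221, 221, 221, 221, 221, 221, 221, 221, 221]
t=13: [136, 136, 136, 136, 136, 136, 136, 136, 136, 136, 136, 136]
t=14: [96, 96, 96, 96, 96, 96, 96, 96, 96, 96, 96, 96]
t=15: [52, 52, 52, 52, 52, 52, 52, 52, 52, 52, 52, 52]
t=16: [225, 225, 225, 225, 225, 225, 225, 225, 225, 225, 225, 225]
t=17: [138, 138, 138, 138, 138, 138, 138, 138, 138, 138, 138, 138]
t=18: [97, 97, 97, 97, 97, 97, 97, 97, 97, 97, 97, 97]
t=19: [53, 53, 53, 53, 53, 53, 53, 53, 53, 53, 53, 53]
t=20: [227, 227, 227, 227, 227, 227, 227, 227, 227, 227, 227, 227]
t=21: [138, 138, 138, 138, 138, 138, 138, 138, 138, 138, 138, 138]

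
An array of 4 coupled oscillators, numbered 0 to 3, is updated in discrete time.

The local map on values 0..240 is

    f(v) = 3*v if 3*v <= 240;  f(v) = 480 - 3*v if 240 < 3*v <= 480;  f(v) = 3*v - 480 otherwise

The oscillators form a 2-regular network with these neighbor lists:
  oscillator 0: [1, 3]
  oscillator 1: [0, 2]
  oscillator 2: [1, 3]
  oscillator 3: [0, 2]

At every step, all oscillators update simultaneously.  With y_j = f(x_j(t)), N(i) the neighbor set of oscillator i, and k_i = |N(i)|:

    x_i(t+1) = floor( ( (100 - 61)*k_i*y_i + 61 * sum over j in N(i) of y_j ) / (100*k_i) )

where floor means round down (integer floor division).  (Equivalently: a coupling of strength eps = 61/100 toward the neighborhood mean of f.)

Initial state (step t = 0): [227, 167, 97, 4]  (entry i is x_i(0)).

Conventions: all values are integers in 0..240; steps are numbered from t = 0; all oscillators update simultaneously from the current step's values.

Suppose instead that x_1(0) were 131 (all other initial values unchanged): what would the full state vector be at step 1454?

Simulating step by step:
t=0: [227, 131, 97, 4]
t=1: [108, 152, 103, 123]
t=2: [102, 109, 107, 143]
t=3: [130, 161, 124, 121]
t=4: [71, 61, 78, 106]
t=5: [188, 207, 196, 199]
t=6: [111, 113, 120, 104]
t=7: [151, 136, 141, 146]
t=8: [45, 53, 57, 42]
t=9: [139, 155, 153, 142]
t=10: [45, 31, 29, 46]
t=11: [123, 103, 104, 121]
t=12: [131, 151, 153, 130]
t=13: [69, 43, 43, 68]
t=14: [182, 152, 151, 182]
t=15: [53, 37, 37, 54]
t=16: [145, 125, 126, 145]
t=17: [63, 85, 85, 62]
t=18: [199, 214, 213, 198]
t=19: [129, 147, 146, 128]
t=20: [77, 56, 57, 78]
t=21: [212, 188, 189, 213]
t=22: [134, 106, 108, 136]
t=23: [101, 134, 132, 99]
t=24: [148, 110, 112, 150]
t=25: [68, 113, 111, 66]
t=26: [182, 162, 160, 184]
t=27: [49, 22, 23, 48]
t=28: [121, 91, 90, 122]
t=29: [143, 180, 179, 144]
t=30: [52, 56, 55, 51]
t=31: [158, 163, 162, 157]
t=32: [7, 7, 7, 7]
t=33: [21, 21, 21, 21]
t=34: [63, 63, 63, 63]
t=35: [189, 189, 189, 189]
t=36: [87, 87, 87, 87]
t=37: [219, 219, 219, 219]
t=38: [177, 177, 177, 177]
t=39: [51, 51, 51, 51]
t=40: [153, 153, 153, 153]
t=41: [21, 21, 21, 21]

Answer: [177, 177, 177, 177]
Key observation: The state at step 33, [21, 21, 21, 21], reappears at step 41: the system is in a cycle of period 8 from step 33 on.  Therefore the state at step 1454 equals the state at step 33 + ((1454 - 33) mod 8) = 38, which is [177, 177, 177, 177].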